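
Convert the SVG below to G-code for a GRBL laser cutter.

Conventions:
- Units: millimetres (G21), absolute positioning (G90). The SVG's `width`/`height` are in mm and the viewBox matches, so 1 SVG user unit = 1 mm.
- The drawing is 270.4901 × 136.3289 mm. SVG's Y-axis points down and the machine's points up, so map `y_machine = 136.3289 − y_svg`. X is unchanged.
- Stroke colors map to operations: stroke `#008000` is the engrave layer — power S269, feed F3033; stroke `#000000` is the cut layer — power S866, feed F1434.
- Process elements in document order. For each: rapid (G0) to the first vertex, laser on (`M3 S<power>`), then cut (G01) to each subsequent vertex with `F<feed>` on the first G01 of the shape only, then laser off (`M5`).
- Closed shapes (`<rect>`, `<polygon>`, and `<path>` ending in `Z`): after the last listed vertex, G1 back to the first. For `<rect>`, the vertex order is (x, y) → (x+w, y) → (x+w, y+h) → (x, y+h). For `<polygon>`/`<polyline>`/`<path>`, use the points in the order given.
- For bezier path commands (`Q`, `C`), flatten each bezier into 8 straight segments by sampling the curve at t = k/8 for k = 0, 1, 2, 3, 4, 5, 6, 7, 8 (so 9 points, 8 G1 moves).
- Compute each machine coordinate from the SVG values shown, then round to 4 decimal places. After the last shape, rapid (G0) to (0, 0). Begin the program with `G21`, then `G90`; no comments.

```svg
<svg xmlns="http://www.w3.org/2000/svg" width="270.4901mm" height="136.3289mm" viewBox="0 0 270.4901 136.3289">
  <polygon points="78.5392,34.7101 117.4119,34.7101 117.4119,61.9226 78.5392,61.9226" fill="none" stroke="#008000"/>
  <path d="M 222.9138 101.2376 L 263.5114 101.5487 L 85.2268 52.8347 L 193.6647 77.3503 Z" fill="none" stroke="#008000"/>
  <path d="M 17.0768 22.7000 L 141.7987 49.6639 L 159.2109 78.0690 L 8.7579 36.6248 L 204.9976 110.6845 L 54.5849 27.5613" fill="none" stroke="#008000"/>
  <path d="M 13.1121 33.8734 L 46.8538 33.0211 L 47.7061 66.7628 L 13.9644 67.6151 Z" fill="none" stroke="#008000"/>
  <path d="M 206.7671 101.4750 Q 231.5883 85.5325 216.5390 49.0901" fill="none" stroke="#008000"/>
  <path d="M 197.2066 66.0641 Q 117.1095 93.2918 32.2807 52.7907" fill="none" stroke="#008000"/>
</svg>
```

1 u = 1 mm; y_m = 136.3289 − y.

[1] `<polygon>` rectangle, #008000→engrave S269 F3033: (78.5392,101.6188) → (117.4119,101.6188) → (117.4119,74.4063) → (78.5392,74.4063) → (78.5392,101.6188) (closed)

[2] `<path>` closed polygon, #008000→engrave S269 F3033: (222.9138,35.0913) → (263.5114,34.7802) → (85.2268,83.4942) → (193.6647,58.9786) → (222.9138,35.0913) (closed)

[3] `<path>` open polyline, #008000→engrave S269 F3033: (17.0768,113.6289) → (141.7987,86.6650) → (159.2109,58.2599) → (8.7579,99.7041) → (204.9976,25.6444) → (54.5849,108.7676)

[4] `<path>` regular polygon, #008000→engrave S269 F3033: (13.1121,102.4555) → (46.8538,103.3078) → (47.7061,69.5661) → (13.9644,68.7138) → (13.1121,102.4555) (closed)

[5] `<path>` quadratic bezier, #008000→engrave S269 F3033: (206.7671,34.8539) → (212.3494,39.1598) → (216.6858,44.1064) → (219.7762,49.6936) → (221.6207,55.9214) → (222.2192,62.7898) → (221.5717,70.2988) → (219.6783,78.4485) → (216.5390,87.2388)

[6] `<path>` quadratic bezier, #008000→engrave S269 F3033: (197.2066,70.2648) → (177.1084,64.5161) → (156.8623,60.8840) → (136.4684,59.3684) → (115.9266,59.9693) → (95.2369,62.6867) → (74.3994,67.5207) → (53.4140,74.4712) → (32.2807,83.5382)

G21
G90
G0 X78.5392 Y101.6188
M3 S269
G01 X117.4119 Y101.6188 F3033
G01 X117.4119 Y74.4063
G01 X78.5392 Y74.4063
G01 X78.5392 Y101.6188
M5
G0 X222.9138 Y35.0913
M3 S269
G01 X263.5114 Y34.7802 F3033
G01 X85.2268 Y83.4942
G01 X193.6647 Y58.9786
G01 X222.9138 Y35.0913
M5
G0 X17.0768 Y113.6289
M3 S269
G01 X141.7987 Y86.6650 F3033
G01 X159.2109 Y58.2599
G01 X8.7579 Y99.7041
G01 X204.9976 Y25.6444
G01 X54.5849 Y108.7676
M5
G0 X13.1121 Y102.4555
M3 S269
G01 X46.8538 Y103.3078 F3033
G01 X47.7061 Y69.5661
G01 X13.9644 Y68.7138
G01 X13.1121 Y102.4555
M5
G0 X206.7671 Y34.8539
M3 S269
G01 X212.3494 Y39.1598 F3033
G01 X216.6858 Y44.1064
G01 X219.7762 Y49.6936
G01 X221.6207 Y55.9214
G01 X222.2192 Y62.7898
G01 X221.5717 Y70.2988
G01 X219.6783 Y78.4485
G01 X216.5390 Y87.2388
M5
G0 X197.2066 Y70.2648
M3 S269
G01 X177.1084 Y64.5161 F3033
G01 X156.8623 Y60.8840
G01 X136.4684 Y59.3684
G01 X115.9266 Y59.9693
G01 X95.2369 Y62.6867
G01 X74.3994 Y67.5207
G01 X53.4140 Y74.4712
G01 X32.2807 Y83.5382
M5
G0 X0.0000 Y0.0000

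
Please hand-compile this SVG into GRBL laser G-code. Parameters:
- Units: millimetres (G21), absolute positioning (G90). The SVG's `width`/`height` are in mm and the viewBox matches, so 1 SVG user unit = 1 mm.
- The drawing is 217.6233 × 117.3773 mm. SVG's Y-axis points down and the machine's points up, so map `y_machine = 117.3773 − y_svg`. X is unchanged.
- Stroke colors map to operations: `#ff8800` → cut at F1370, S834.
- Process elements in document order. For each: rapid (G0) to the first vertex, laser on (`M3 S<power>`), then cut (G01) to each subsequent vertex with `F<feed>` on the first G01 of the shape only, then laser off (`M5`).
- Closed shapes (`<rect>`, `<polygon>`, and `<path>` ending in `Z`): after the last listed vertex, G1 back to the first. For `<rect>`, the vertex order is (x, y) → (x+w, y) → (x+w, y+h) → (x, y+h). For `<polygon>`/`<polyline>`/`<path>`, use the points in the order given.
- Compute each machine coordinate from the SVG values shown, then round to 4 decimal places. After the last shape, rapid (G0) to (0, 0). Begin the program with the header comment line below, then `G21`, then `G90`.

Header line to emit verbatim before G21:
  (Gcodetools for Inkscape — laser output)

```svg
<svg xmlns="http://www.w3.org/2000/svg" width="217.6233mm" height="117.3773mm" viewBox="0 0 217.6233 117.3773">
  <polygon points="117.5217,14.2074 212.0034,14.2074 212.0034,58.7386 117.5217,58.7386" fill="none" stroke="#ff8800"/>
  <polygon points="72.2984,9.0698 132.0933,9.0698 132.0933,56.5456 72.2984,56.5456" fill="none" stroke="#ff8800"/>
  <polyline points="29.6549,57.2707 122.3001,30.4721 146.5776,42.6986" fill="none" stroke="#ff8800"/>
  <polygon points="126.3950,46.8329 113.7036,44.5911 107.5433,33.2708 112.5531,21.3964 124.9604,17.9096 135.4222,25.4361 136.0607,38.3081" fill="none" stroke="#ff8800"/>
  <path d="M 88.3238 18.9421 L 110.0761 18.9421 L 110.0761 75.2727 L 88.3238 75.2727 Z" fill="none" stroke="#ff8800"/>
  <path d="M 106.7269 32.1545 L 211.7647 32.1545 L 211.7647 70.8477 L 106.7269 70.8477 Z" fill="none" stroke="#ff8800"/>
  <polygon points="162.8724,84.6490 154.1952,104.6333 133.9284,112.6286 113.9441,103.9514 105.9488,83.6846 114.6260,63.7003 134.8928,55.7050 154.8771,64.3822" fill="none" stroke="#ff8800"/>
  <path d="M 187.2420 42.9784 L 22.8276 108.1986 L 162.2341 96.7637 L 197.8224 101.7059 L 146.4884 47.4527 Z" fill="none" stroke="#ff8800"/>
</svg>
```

(Gcodetools for Inkscape — laser output)
G21
G90
G0 X117.5217 Y103.1699
M3 S834
G01 X212.0034 Y103.1699 F1370
G01 X212.0034 Y58.6387
G01 X117.5217 Y58.6387
G01 X117.5217 Y103.1699
M5
G0 X72.2984 Y108.3075
M3 S834
G01 X132.0933 Y108.3075 F1370
G01 X132.0933 Y60.8317
G01 X72.2984 Y60.8317
G01 X72.2984 Y108.3075
M5
G0 X29.6549 Y60.1066
M3 S834
G01 X122.3001 Y86.9052 F1370
G01 X146.5776 Y74.6787
M5
G0 X126.3950 Y70.5444
M3 S834
G01 X113.7036 Y72.7862 F1370
G01 X107.5433 Y84.1065
G01 X112.5531 Y95.9809
G01 X124.9604 Y99.4677
G01 X135.4222 Y91.9412
G01 X136.0607 Y79.0692
G01 X126.3950 Y70.5444
M5
G0 X88.3238 Y98.4352
M3 S834
G01 X110.0761 Y98.4352 F1370
G01 X110.0761 Y42.1046
G01 X88.3238 Y42.1046
G01 X88.3238 Y98.4352
M5
G0 X106.7269 Y85.2228
M3 S834
G01 X211.7647 Y85.2228 F1370
G01 X211.7647 Y46.5296
G01 X106.7269 Y46.5296
G01 X106.7269 Y85.2228
M5
G0 X162.8724 Y32.7283
M3 S834
G01 X154.1952 Y12.7440 F1370
G01 X133.9284 Y4.7487
G01 X113.9441 Y13.4259
G01 X105.9488 Y33.6927
G01 X114.6260 Y53.6770
G01 X134.8928 Y61.6723
G01 X154.8771 Y52.9951
G01 X162.8724 Y32.7283
M5
G0 X187.2420 Y74.3989
M3 S834
G01 X22.8276 Y9.1787 F1370
G01 X162.2341 Y20.6136
G01 X197.8224 Y15.6714
G01 X146.4884 Y69.9246
G01 X187.2420 Y74.3989
M5
G0 X0.0000 Y0.0000

viewBox `0 0 217.6233 117.3773` with mm width/height → 1 unit = 1 mm. Flip: y_m = 117.3773 − y_svg.

**Shape 1** — `<polygon>` rectangle, stroke `#ff8800` → cut (S834, F1370). Machine vertices: (117.5217,103.1699) → (212.0034,103.1699) → (212.0034,58.6387) → (117.5217,58.6387) → (117.5217,103.1699). Closed: final G1 returns to the first vertex.

**Shape 2** — `<polygon>` rectangle, stroke `#ff8800` → cut (S834, F1370). Machine vertices: (72.2984,108.3075) → (132.0933,108.3075) → (132.0933,60.8317) → (72.2984,60.8317) → (72.2984,108.3075). Closed: final G1 returns to the first vertex.

**Shape 3** — `<polyline>` open polyline, stroke `#ff8800` → cut (S834, F1370). Machine vertices: (29.6549,60.1066) → (122.3001,86.9052) → (146.5776,74.6787). Open path.

**Shape 4** — `<polygon>` regular polygon, stroke `#ff8800` → cut (S834, F1370). Machine vertices: (126.3950,70.5444) → (113.7036,72.7862) → (107.5433,84.1065) → (112.5531,95.9809) → (124.9604,99.4677) → (135.4222,91.9412) → (136.0607,79.0692) → (126.3950,70.5444). Closed: final G1 returns to the first vertex.

**Shape 5** — `<path>` rectangle, stroke `#ff8800` → cut (S834, F1370). Machine vertices: (88.3238,98.4352) → (110.0761,98.4352) → (110.0761,42.1046) → (88.3238,42.1046) → (88.3238,98.4352). Closed: final G1 returns to the first vertex.

**Shape 6** — `<path>` rectangle, stroke `#ff8800` → cut (S834, F1370). Machine vertices: (106.7269,85.2228) → (211.7647,85.2228) → (211.7647,46.5296) → (106.7269,46.5296) → (106.7269,85.2228). Closed: final G1 returns to the first vertex.

**Shape 7** — `<polygon>` regular polygon, stroke `#ff8800` → cut (S834, F1370). Machine vertices: (162.8724,32.7283) → (154.1952,12.7440) → (133.9284,4.7487) → (113.9441,13.4259) → (105.9488,33.6927) → (114.6260,53.6770) → (134.8928,61.6723) → (154.8771,52.9951) → (162.8724,32.7283). Closed: final G1 returns to the first vertex.

**Shape 8** — `<path>` closed polygon, stroke `#ff8800` → cut (S834, F1370). Machine vertices: (187.2420,74.3989) → (22.8276,9.1787) → (162.2341,20.6136) → (197.8224,15.6714) → (146.4884,69.9246) → (187.2420,74.3989). Closed: final G1 returns to the first vertex.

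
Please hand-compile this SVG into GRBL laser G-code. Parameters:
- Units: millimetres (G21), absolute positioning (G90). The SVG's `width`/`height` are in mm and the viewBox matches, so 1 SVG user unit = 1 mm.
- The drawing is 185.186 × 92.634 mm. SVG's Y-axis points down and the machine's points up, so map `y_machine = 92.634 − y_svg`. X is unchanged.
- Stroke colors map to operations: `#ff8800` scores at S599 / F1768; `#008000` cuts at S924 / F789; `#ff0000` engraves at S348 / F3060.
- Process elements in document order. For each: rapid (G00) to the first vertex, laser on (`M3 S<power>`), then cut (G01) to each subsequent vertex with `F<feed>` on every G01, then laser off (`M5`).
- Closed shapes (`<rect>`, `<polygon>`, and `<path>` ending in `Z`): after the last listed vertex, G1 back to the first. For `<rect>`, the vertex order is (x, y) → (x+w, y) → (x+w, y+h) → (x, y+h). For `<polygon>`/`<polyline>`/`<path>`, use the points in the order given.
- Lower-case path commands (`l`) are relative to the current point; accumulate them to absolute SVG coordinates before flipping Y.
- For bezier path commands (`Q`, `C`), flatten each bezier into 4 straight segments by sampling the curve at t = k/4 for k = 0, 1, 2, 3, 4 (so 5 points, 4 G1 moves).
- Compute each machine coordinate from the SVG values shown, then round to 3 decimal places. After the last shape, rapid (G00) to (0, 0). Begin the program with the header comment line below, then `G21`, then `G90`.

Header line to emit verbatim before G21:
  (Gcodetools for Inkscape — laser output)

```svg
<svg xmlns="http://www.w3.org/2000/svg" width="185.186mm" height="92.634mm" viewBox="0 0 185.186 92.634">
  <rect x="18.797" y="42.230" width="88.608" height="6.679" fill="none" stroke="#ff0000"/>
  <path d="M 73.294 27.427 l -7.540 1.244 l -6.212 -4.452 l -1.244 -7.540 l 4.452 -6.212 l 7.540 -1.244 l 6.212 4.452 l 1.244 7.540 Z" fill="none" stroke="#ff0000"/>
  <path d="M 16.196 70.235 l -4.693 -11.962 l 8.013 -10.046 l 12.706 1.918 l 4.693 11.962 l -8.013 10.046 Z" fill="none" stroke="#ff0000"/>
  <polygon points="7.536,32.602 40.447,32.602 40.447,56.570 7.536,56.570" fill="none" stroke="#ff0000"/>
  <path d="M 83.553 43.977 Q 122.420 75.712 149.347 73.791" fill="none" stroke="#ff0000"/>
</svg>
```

(Gcodetools for Inkscape — laser output)
G21
G90
G00 X18.797 Y50.404
M3 S348
G01 X107.405 Y50.404 F3060
G01 X107.405 Y43.725 F3060
G01 X18.797 Y43.725 F3060
G01 X18.797 Y50.404 F3060
M5
G00 X73.294 Y65.207
M3 S348
G01 X65.754 Y63.963 F3060
G01 X59.542 Y68.415 F3060
G01 X58.298 Y75.955 F3060
G01 X62.750 Y82.167 F3060
G01 X70.290 Y83.411 F3060
G01 X76.502 Y78.959 F3060
G01 X77.746 Y71.419 F3060
G01 X73.294 Y65.207 F3060
M5
G00 X16.196 Y22.399
M3 S348
G01 X11.503 Y34.361 F3060
G01 X19.516 Y44.407 F3060
G01 X32.222 Y42.489 F3060
G01 X36.915 Y30.527 F3060
G01 X28.902 Y20.481 F3060
G01 X16.196 Y22.399 F3060
M5
G00 X7.536 Y60.032
M3 S348
G01 X40.447 Y60.032 F3060
G01 X40.447 Y36.064 F3060
G01 X7.536 Y36.064 F3060
G01 X7.536 Y60.032 F3060
M5
G00 X83.553 Y48.657
M3 S348
G01 X102.240 Y34.893 F3060
G01 X119.435 Y25.336 F3060
G01 X135.137 Y19.986 F3060
G01 X149.347 Y18.843 F3060
M5
G00 X0.000 Y0.000

Since the viewBox matches the mm dimensions, user units are millimetres directly. The only transform is the Y-flip y_m = 92.634 − y_svg.

Shape 1 is a rectangle drawn with `<rect>`. Its stroke #ff0000 means engrave at S348, F3060. After flipping Y the toolpath is (18.797,50.404) → (107.405,50.404) → (107.405,43.725) → (18.797,43.725) → (18.797,50.404), returning to the start.

Shape 2 is a regular polygon drawn with `<path>`. Its stroke #ff0000 means engrave at S348, F3060. After flipping Y the toolpath is (73.294,65.207) → (65.754,63.963) → (59.542,68.415) → (58.298,75.955) → (62.750,82.167) → (70.290,83.411) → (76.502,78.959) → (77.746,71.419) → (73.294,65.207), returning to the start.

Shape 3 is a regular polygon drawn with `<path>`. Its stroke #ff0000 means engrave at S348, F3060. After flipping Y the toolpath is (16.196,22.399) → (11.503,34.361) → (19.516,44.407) → (32.222,42.489) → (36.915,30.527) → (28.902,20.481) → (16.196,22.399), returning to the start.

Shape 4 is a rectangle drawn with `<polygon>`. Its stroke #ff0000 means engrave at S348, F3060. After flipping Y the toolpath is (7.536,60.032) → (40.447,60.032) → (40.447,36.064) → (7.536,36.064) → (7.536,60.032), returning to the start.

Shape 5 is a quadratic bezier drawn with `<path>`. Its stroke #ff0000 means engrave at S348, F3060. After flipping Y the toolpath is (83.553,48.657) → (102.240,34.893) → (119.435,25.336) → (135.137,19.986) → (149.347,18.843).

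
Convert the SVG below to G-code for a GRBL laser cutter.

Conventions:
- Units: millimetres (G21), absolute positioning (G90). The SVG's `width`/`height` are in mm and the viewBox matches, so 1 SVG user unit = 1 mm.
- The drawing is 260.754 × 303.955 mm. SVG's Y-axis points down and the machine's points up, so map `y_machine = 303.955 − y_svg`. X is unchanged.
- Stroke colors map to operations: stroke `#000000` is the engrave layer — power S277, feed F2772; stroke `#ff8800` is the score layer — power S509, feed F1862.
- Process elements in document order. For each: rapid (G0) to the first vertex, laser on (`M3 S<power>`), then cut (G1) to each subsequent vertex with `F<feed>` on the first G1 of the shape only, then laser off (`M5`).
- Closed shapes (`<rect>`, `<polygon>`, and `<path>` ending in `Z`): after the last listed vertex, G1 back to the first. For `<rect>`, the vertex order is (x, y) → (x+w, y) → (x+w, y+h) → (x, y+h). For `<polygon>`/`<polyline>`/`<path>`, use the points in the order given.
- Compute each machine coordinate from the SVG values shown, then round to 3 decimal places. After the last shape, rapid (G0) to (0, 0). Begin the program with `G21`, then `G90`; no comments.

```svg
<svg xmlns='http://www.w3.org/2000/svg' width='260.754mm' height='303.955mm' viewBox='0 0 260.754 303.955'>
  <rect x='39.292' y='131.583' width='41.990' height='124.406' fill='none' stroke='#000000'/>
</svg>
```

1 u = 1 mm; y_m = 303.955 − y.

[1] `<rect>` rectangle, #000000→engrave S277 F2772: (39.292,172.372) → (81.282,172.372) → (81.282,47.966) → (39.292,47.966) → (39.292,172.372) (closed)

G21
G90
G0 X39.292 Y172.372
M3 S277
G1 X81.282 Y172.372 F2772
G1 X81.282 Y47.966
G1 X39.292 Y47.966
G1 X39.292 Y172.372
M5
G0 X0.000 Y0.000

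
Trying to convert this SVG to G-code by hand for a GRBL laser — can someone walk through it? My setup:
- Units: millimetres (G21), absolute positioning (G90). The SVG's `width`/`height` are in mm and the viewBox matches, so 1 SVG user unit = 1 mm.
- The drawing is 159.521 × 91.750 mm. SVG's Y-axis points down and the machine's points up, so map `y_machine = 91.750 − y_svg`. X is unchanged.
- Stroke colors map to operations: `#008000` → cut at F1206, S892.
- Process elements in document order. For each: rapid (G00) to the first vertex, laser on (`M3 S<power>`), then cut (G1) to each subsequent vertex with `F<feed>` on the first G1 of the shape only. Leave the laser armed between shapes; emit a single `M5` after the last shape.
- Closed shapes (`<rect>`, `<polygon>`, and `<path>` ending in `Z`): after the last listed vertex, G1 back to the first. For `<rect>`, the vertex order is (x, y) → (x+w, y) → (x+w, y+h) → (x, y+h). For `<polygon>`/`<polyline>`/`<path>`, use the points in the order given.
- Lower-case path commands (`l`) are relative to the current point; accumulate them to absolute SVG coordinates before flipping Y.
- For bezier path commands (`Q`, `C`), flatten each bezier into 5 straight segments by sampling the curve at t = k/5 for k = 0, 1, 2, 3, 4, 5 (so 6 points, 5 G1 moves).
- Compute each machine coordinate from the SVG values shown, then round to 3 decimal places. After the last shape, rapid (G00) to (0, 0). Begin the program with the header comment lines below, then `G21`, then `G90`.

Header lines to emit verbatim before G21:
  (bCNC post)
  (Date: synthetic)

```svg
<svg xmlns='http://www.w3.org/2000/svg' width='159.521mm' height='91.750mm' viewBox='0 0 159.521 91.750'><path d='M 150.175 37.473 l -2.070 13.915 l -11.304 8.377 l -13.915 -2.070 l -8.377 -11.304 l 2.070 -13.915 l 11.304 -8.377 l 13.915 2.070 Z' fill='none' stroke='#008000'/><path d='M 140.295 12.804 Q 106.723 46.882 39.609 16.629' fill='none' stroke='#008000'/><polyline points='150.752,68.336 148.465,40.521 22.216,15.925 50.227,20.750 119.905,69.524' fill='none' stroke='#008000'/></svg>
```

Since the viewBox matches the mm dimensions, user units are millimetres directly. The only transform is the Y-flip y_m = 91.750 − y_svg.

Shape 1 is a regular polygon drawn with `<path>`. Its stroke #008000 means cut at S892, F1206. After flipping Y the toolpath is (150.175,54.277) → (148.105,40.362) → (136.801,31.985) → (122.886,34.055) → (114.509,45.359) → (116.579,59.274) → (127.883,67.651) → (141.798,65.581) → (150.175,54.277), returning to the start.

Shape 2 is a quadratic bezier drawn with `<path>`. Its stroke #008000 means cut at S892, F1206. After flipping Y the toolpath is (140.295,78.946) → (125.525,67.888) → (108.071,61.977) → (87.933,61.212) → (65.113,65.593) → (39.609,75.121).

Shape 3 is a open polyline drawn with `<polyline>`. Its stroke #008000 means cut at S892, F1206. After flipping Y the toolpath is (150.752,23.414) → (148.465,51.229) → (22.216,75.825) → (50.227,71.000) → (119.905,22.226).

(bCNC post)
(Date: synthetic)
G21
G90
G00 X150.175 Y54.277
M3 S892
G1 X148.105 Y40.362 F1206
G1 X136.801 Y31.985
G1 X122.886 Y34.055
G1 X114.509 Y45.359
G1 X116.579 Y59.274
G1 X127.883 Y67.651
G1 X141.798 Y65.581
G1 X150.175 Y54.277
G00 X140.295 Y78.946
M3 S892
G1 X125.525 Y67.888 F1206
G1 X108.071 Y61.977
G1 X87.933 Y61.212
G1 X65.113 Y65.593
G1 X39.609 Y75.121
G00 X150.752 Y23.414
M3 S892
G1 X148.465 Y51.229 F1206
G1 X22.216 Y75.825
G1 X50.227 Y71.000
G1 X119.905 Y22.226
M5
G00 X0.000 Y0.000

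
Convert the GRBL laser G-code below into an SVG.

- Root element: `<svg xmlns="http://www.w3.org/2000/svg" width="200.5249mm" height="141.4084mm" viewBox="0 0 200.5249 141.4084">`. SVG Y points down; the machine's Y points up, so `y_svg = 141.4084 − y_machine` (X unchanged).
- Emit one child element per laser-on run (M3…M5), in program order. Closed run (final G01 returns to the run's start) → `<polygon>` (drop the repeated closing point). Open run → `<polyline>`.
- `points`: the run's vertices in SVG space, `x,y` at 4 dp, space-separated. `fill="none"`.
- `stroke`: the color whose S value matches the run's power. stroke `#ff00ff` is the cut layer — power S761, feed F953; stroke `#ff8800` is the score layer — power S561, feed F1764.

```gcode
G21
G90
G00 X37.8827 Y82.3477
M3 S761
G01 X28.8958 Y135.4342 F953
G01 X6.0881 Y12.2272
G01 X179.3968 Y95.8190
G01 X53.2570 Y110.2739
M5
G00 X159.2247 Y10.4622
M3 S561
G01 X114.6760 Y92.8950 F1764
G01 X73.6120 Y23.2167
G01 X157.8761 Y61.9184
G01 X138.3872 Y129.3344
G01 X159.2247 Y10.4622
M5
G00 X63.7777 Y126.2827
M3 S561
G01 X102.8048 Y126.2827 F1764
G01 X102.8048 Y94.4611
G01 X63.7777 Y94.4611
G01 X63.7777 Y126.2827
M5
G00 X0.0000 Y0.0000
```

Machine Y-up, SVG Y-down with viewBox height 141.4084, so y_svg = 141.4084 − y_machine; X carries over.

Run 1: S761 ⇒ cut layer `#ff00ff`. The run is open, so emit a `<polyline>` with points (Y-flipped): 37.8827,59.0607 28.8958,5.9742 6.0881,129.1812 179.3968,45.5894 53.2570,31.1345.

Run 2: power S561 maps to stroke `#ff8800` (score). The run returns to its start, so emit a `<polygon>` with points (Y-flipped): 159.2247,130.9462 114.6760,48.5134 73.6120,118.1917 157.8761,79.4900 138.3872,12.0740.

Run 3: S561 ⇒ score layer `#ff8800`. The run returns to its start, so emit a `<polygon>` with points (Y-flipped): 63.7777,15.1257 102.8048,15.1257 102.8048,46.9473 63.7777,46.9473.

<svg xmlns="http://www.w3.org/2000/svg" width="200.5249mm" height="141.4084mm" viewBox="0 0 200.5249 141.4084">
  <polyline points="37.8827,59.0607 28.8958,5.9742 6.0881,129.1812 179.3968,45.5894 53.2570,31.1345" fill="none" stroke="#ff00ff"/>
  <polygon points="159.2247,130.9462 114.6760,48.5134 73.6120,118.1917 157.8761,79.4900 138.3872,12.0740" fill="none" stroke="#ff8800"/>
  <polygon points="63.7777,15.1257 102.8048,15.1257 102.8048,46.9473 63.7777,46.9473" fill="none" stroke="#ff8800"/>
</svg>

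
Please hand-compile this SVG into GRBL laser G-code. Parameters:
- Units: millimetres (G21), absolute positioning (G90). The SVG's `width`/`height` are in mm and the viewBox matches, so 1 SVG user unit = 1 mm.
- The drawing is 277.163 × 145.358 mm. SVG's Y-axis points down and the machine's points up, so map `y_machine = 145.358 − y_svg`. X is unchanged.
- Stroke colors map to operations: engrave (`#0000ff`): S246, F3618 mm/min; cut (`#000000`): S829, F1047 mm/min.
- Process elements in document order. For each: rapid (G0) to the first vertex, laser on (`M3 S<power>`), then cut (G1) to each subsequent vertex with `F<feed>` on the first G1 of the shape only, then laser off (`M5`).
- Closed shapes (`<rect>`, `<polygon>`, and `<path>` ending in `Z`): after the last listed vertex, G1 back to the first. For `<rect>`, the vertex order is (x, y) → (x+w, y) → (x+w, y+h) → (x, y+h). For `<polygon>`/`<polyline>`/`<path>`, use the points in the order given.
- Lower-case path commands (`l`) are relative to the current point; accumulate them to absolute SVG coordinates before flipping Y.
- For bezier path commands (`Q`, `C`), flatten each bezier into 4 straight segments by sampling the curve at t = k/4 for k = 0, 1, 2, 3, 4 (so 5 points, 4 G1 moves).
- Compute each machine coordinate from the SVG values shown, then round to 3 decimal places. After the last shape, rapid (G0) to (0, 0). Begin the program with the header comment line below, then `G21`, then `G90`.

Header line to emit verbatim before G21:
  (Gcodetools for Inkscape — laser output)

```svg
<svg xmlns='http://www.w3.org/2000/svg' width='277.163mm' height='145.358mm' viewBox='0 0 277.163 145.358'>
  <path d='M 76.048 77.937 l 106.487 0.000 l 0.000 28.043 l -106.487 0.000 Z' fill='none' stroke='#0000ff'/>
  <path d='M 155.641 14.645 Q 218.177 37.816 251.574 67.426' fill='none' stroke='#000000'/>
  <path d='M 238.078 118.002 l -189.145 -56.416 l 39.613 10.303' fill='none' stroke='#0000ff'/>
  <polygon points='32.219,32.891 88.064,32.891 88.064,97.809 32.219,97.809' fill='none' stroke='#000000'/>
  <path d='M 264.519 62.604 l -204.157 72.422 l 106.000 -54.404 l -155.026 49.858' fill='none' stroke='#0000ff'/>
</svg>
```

viewBox `0 0 277.163 145.358` with mm width/height → 1 unit = 1 mm. Flip: y_m = 145.358 − y_svg.

**Shape 1** — `<path>` rectangle, stroke `#0000ff` → engrave (S246, F3618). Machine vertices: (76.048,67.421) → (182.535,67.421) → (182.535,39.378) → (76.048,39.378) → (76.048,67.421). Closed: final G1 returns to the first vertex.

**Shape 2** — `<path>` quadratic bezier, stroke `#000000` → cut (S829, F1047). Control points (SVG): P0=(155.641,14.645), P1=(218.177,37.816), P2=(251.574,67.426); sampled at t=k/4. Machine vertices: (155.641,130.713) → (185.088,118.725) → (210.892,105.932) → (233.054,92.335) → (251.574,77.932). Open path.

**Shape 3** — `<path>` open polyline, stroke `#0000ff` → engrave (S246, F3618). Machine vertices: (238.078,27.356) → (48.933,83.772) → (88.546,73.469). Open path.

**Shape 4** — `<polygon>` rectangle, stroke `#000000` → cut (S829, F1047). Machine vertices: (32.219,112.467) → (88.064,112.467) → (88.064,47.549) → (32.219,47.549) → (32.219,112.467). Closed: final G1 returns to the first vertex.

**Shape 5** — `<path>` open polyline, stroke `#0000ff` → engrave (S246, F3618). Machine vertices: (264.519,82.754) → (60.362,10.332) → (166.362,64.736) → (11.336,14.878). Open path.

(Gcodetools for Inkscape — laser output)
G21
G90
G0 X76.048 Y67.421
M3 S246
G1 X182.535 Y67.421 F3618
G1 X182.535 Y39.378
G1 X76.048 Y39.378
G1 X76.048 Y67.421
M5
G0 X155.641 Y130.713
M3 S829
G1 X185.088 Y118.725 F1047
G1 X210.892 Y105.932
G1 X233.054 Y92.335
G1 X251.574 Y77.932
M5
G0 X238.078 Y27.356
M3 S246
G1 X48.933 Y83.772 F3618
G1 X88.546 Y73.469
M5
G0 X32.219 Y112.467
M3 S829
G1 X88.064 Y112.467 F1047
G1 X88.064 Y47.549
G1 X32.219 Y47.549
G1 X32.219 Y112.467
M5
G0 X264.519 Y82.754
M3 S246
G1 X60.362 Y10.332 F3618
G1 X166.362 Y64.736
G1 X11.336 Y14.878
M5
G0 X0.000 Y0.000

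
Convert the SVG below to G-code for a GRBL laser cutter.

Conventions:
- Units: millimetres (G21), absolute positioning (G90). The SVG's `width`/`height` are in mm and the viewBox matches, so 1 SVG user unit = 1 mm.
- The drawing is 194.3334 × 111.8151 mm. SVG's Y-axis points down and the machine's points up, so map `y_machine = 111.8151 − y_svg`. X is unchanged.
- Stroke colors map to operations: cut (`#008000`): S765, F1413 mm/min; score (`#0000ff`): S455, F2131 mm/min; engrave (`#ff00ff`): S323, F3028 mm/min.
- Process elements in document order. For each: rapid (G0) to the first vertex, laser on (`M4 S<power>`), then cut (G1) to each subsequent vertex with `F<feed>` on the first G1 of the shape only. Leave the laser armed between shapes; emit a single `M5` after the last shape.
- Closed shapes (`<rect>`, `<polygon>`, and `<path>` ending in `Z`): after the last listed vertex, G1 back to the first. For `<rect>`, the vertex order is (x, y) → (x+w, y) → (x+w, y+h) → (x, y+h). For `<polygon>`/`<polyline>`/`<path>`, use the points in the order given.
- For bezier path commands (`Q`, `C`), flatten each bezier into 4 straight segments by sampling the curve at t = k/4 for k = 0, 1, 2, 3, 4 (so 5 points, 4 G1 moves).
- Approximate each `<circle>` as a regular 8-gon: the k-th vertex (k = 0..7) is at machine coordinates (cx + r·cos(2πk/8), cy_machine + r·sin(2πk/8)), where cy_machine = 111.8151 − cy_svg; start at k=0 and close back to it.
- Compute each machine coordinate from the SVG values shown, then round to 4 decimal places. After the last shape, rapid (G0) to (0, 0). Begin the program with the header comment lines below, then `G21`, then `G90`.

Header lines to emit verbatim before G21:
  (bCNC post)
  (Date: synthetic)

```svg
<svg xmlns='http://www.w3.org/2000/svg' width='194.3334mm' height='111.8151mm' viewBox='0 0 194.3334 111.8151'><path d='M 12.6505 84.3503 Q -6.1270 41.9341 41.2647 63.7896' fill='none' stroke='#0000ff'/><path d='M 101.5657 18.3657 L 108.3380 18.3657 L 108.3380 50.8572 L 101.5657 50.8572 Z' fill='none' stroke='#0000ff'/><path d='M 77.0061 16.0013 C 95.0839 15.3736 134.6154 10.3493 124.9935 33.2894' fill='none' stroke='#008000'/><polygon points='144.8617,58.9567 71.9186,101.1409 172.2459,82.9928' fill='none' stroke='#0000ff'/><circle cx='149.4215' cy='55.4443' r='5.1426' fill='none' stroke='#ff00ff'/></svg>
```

viewBox `0 0 194.3334 111.8151` with mm width/height → 1 unit = 1 mm. Flip: y_m = 111.8151 − y_svg.

**Shape 1** — `<path>` quadratic bezier, stroke `#0000ff` → score (S455, F2131). Control points (SVG): P0=(12.6505,84.3503), P1=(-6.1270,41.9341), P2=(41.2647,63.7896); sampled at t=k/4. Machine vertices: (12.6505,27.4648) → (7.3973,44.6559) → (10.4153,53.8131) → (21.7044,54.9363) → (41.2647,48.0255). Open path.

**Shape 2** — `<path>` rectangle, stroke `#0000ff` → score (S455, F2131). Machine vertices: (101.5657,93.4494) → (108.3380,93.4494) → (108.3380,60.9579) → (101.5657,60.9579) → (101.5657,93.4494). Closed: final G1 returns to the first vertex.

**Shape 3** — `<path>` cubic bezier, stroke `#008000` → cut (S765, F1413). Control points (SVG): P0=(77.0061,16.0013), P1=(95.0839,15.3736), P2=(134.6154,10.3493), P3=(124.9935,33.2894); sampled at t=k/4. Machine vertices: (77.0061,95.8138) → (93.4838,96.6033) → (111.3872,96.0077) → (124.0969,90.9931) → (124.9935,78.5257). Open path.

**Shape 4** — `<polygon>` closed polygon, stroke `#0000ff` → score (S455, F2131). Machine vertices: (144.8617,52.8584) → (71.9186,10.6742) → (172.2459,28.8223) → (144.8617,52.8584). Closed: final G1 returns to the first vertex.

**Shape 5** — `<circle>` circle, stroke `#ff00ff` → engrave (S323, F3028). Machine vertices: (154.5641,56.3708) → (153.0579,60.0072) → (149.4215,61.5134) → (145.7851,60.0072) → (144.2789,56.3708) → (145.7851,52.7344) → (149.4215,51.2282) → (153.0579,52.7344) → (154.5641,56.3708). Closed: final G1 returns to the first vertex.

(bCNC post)
(Date: synthetic)
G21
G90
G0 X12.6505 Y27.4648
M4 S455
G1 X7.3973 Y44.6559 F2131
G1 X10.4153 Y53.8131
G1 X21.7044 Y54.9363
G1 X41.2647 Y48.0255
G0 X101.5657 Y93.4494
M4 S455
G1 X108.3380 Y93.4494 F2131
G1 X108.3380 Y60.9579
G1 X101.5657 Y60.9579
G1 X101.5657 Y93.4494
G0 X77.0061 Y95.8138
M4 S765
G1 X93.4838 Y96.6033 F1413
G1 X111.3872 Y96.0077
G1 X124.0969 Y90.9931
G1 X124.9935 Y78.5257
G0 X144.8617 Y52.8584
M4 S455
G1 X71.9186 Y10.6742 F2131
G1 X172.2459 Y28.8223
G1 X144.8617 Y52.8584
G0 X154.5641 Y56.3708
M4 S323
G1 X153.0579 Y60.0072 F3028
G1 X149.4215 Y61.5134
G1 X145.7851 Y60.0072
G1 X144.2789 Y56.3708
G1 X145.7851 Y52.7344
G1 X149.4215 Y51.2282
G1 X153.0579 Y52.7344
G1 X154.5641 Y56.3708
M5
G0 X0.0000 Y0.0000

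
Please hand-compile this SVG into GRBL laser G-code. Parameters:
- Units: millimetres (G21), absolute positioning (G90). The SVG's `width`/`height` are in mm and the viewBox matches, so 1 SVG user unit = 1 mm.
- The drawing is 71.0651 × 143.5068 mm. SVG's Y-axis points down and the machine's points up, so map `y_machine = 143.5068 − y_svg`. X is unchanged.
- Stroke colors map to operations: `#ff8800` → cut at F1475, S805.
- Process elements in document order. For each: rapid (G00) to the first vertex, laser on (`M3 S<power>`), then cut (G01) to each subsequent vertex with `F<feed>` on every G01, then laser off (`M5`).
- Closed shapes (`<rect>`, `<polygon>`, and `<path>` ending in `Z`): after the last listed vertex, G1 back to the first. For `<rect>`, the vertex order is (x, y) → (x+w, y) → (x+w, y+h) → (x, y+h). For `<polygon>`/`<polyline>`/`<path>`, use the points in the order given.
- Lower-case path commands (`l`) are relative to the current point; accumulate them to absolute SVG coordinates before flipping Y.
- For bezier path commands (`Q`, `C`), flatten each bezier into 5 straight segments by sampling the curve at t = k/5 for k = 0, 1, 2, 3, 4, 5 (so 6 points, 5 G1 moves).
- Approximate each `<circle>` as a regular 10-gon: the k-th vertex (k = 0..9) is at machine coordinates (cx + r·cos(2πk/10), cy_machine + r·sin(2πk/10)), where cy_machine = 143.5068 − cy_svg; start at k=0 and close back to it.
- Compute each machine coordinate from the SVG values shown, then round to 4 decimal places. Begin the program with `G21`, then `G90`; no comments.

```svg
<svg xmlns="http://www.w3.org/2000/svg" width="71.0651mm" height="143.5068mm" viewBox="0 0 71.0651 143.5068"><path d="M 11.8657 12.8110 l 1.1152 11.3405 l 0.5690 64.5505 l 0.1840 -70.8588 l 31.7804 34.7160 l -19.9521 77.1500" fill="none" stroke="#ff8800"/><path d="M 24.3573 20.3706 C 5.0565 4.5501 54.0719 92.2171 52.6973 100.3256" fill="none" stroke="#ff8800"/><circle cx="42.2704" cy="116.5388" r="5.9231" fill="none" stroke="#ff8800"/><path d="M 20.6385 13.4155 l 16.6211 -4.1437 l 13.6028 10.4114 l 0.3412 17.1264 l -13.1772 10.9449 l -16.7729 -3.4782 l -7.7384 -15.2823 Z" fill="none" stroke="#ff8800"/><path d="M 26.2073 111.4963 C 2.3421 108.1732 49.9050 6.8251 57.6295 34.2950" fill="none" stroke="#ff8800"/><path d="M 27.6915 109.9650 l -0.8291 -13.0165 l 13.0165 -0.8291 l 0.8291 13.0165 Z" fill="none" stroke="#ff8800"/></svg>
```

viewBox `0 0 71.0651 143.5068` with mm width/height → 1 unit = 1 mm. Flip: y_m = 143.5068 − y_svg.

**Shape 1** — `<path>` open polyline, stroke `#ff8800` → cut (S805, F1475). Machine vertices: (11.8657,130.6958) → (12.9809,119.3553) → (13.5499,54.8048) → (13.7339,125.6636) → (45.5143,90.9476) → (25.5622,13.7976). Open path.

**Shape 2** — `<path>` cubic bezier, stroke `#ff8800` → cut (S805, F1475). Control points (SVG): P0=(24.3573,20.3706), P1=(5.0565,4.5501), P2=(54.0719,92.2171), P3=(52.6973,100.3256); sampled at t=k/5. Machine vertices: (24.3573,123.1362) → (20.0251,121.6744) → (26.3909,104.1617) → (37.7568,79.3845) → (48.4249,56.1290) → (52.6973,43.1812). Open path.

**Shape 3** — `<circle>` circle, stroke `#ff8800` → cut (S805, F1475). Machine vertices: (48.1935,26.9680) → (47.0623,30.4495) → (44.1007,32.6012) → (40.4401,32.6012) → (37.4785,30.4495) → (36.3473,26.9680) → (37.4785,23.4865) → (40.4401,21.3348) → (44.1007,21.3348) → (47.0623,23.4865) → (48.1935,26.9680). Closed: final G1 returns to the first vertex.

**Shape 4** — `<path>` regular polygon, stroke `#ff8800` → cut (S805, F1475). Machine vertices: (20.6385,130.0913) → (37.2596,134.2350) → (50.8624,123.8236) → (51.2036,106.6972) → (38.0264,95.7523) → (21.2535,99.2305) → (13.5151,114.5128) → (20.6385,130.0913). Closed: final G1 returns to the first vertex.

**Shape 5** — `<path>` cubic bezier, stroke `#ff8800` → cut (S805, F1475). Control points (SVG): P0=(26.2073,111.4963), P1=(2.3421,108.1732), P2=(49.9050,6.8251), P3=(57.6295,34.2950); sampled at t=k/5. Machine vertices: (26.2073,32.0105) → (19.5694,43.9526) → (24.7335,68.5323) → (36.3587,94.8610) → (49.1043,112.0503) → (57.6295,109.2118). Open path.

**Shape 6** — `<path>` regular polygon, stroke `#ff8800` → cut (S805, F1475). Machine vertices: (27.6915,33.5418) → (26.8624,46.5583) → (39.8789,47.3874) → (40.7080,34.3709) → (27.6915,33.5418). Closed: final G1 returns to the first vertex.

G21
G90
G00 X11.8657 Y130.6958
M3 S805
G01 X12.9809 Y119.3553 F1475
G01 X13.5499 Y54.8048 F1475
G01 X13.7339 Y125.6636 F1475
G01 X45.5143 Y90.9476 F1475
G01 X25.5622 Y13.7976 F1475
M5
G00 X24.3573 Y123.1362
M3 S805
G01 X20.0251 Y121.6744 F1475
G01 X26.3909 Y104.1617 F1475
G01 X37.7568 Y79.3845 F1475
G01 X48.4249 Y56.1290 F1475
G01 X52.6973 Y43.1812 F1475
M5
G00 X48.1935 Y26.9680
M3 S805
G01 X47.0623 Y30.4495 F1475
G01 X44.1007 Y32.6012 F1475
G01 X40.4401 Y32.6012 F1475
G01 X37.4785 Y30.4495 F1475
G01 X36.3473 Y26.9680 F1475
G01 X37.4785 Y23.4865 F1475
G01 X40.4401 Y21.3348 F1475
G01 X44.1007 Y21.3348 F1475
G01 X47.0623 Y23.4865 F1475
G01 X48.1935 Y26.9680 F1475
M5
G00 X20.6385 Y130.0913
M3 S805
G01 X37.2596 Y134.2350 F1475
G01 X50.8624 Y123.8236 F1475
G01 X51.2036 Y106.6972 F1475
G01 X38.0264 Y95.7523 F1475
G01 X21.2535 Y99.2305 F1475
G01 X13.5151 Y114.5128 F1475
G01 X20.6385 Y130.0913 F1475
M5
G00 X26.2073 Y32.0105
M3 S805
G01 X19.5694 Y43.9526 F1475
G01 X24.7335 Y68.5323 F1475
G01 X36.3587 Y94.8610 F1475
G01 X49.1043 Y112.0503 F1475
G01 X57.6295 Y109.2118 F1475
M5
G00 X27.6915 Y33.5418
M3 S805
G01 X26.8624 Y46.5583 F1475
G01 X39.8789 Y47.3874 F1475
G01 X40.7080 Y34.3709 F1475
G01 X27.6915 Y33.5418 F1475
M5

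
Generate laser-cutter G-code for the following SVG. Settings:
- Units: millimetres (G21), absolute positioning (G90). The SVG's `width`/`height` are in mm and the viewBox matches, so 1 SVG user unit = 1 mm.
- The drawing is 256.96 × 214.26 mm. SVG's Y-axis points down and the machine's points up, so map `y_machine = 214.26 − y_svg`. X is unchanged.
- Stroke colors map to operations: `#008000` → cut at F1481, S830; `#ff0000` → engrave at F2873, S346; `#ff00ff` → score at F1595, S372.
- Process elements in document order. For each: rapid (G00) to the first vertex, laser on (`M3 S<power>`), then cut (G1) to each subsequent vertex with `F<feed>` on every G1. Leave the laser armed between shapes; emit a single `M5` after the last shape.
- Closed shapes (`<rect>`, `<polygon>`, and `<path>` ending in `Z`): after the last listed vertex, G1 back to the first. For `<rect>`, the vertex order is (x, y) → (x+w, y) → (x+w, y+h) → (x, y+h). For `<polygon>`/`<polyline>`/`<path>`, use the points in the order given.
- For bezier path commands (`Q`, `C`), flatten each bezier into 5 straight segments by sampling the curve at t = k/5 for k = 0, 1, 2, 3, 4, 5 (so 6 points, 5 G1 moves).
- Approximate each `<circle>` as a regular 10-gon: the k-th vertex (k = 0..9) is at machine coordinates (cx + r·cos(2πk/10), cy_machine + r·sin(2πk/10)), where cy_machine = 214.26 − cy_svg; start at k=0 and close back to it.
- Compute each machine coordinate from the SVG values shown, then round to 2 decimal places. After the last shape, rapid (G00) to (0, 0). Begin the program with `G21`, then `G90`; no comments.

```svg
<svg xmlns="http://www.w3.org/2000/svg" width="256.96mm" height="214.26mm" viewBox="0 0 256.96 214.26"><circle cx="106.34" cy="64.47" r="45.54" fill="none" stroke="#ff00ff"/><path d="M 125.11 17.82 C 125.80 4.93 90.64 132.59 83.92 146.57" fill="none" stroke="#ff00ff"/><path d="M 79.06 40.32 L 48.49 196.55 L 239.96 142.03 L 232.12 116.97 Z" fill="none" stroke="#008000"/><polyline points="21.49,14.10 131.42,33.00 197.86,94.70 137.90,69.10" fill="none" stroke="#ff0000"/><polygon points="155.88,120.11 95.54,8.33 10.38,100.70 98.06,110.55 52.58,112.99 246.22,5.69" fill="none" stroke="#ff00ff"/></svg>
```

viewBox `0 0 256.96 214.26` with mm width/height → 1 unit = 1 mm. Flip: y_m = 214.26 − y_svg.

**Shape 1** — `<circle>` circle, stroke `#ff00ff` → score (S372, F1595). Machine vertices: (151.88,149.79) → (143.18,176.56) → (120.41,193.10) → (92.27,193.10) → (69.50,176.56) → (60.80,149.79) → (69.50,123.02) → (92.27,106.48) → (120.41,106.48) → (143.18,123.02) → (151.88,149.79). Closed: final G1 returns to the first vertex.

**Shape 2** — `<path>` cubic bezier, stroke `#ff00ff` → score (S372, F1595). Control points (SVG): P0=(125.11,17.82), P1=(125.80,4.93), P2=(90.64,132.59), P3=(83.92,146.57); sampled at t=k/5. Machine vertices: (125.11,196.44) → (121.74,189.34) → (112.84,160.71) → (101.52,122.76) → (90.85,87.69) → (83.92,67.69). Open path.

**Shape 3** — `<path>` closed polygon, stroke `#008000` → cut (S830, F1481). Machine vertices: (79.06,173.94) → (48.49,17.71) → (239.96,72.23) → (232.12,97.29) → (79.06,173.94). Closed: final G1 returns to the first vertex.

**Shape 4** — `<polyline>` open polyline, stroke `#ff0000` → engrave (S346, F2873). Machine vertices: (21.49,200.16) → (131.42,181.26) → (197.86,119.56) → (137.90,145.16). Open path.

**Shape 5** — `<polygon>` closed polygon, stroke `#ff00ff` → score (S372, F1595). Machine vertices: (155.88,94.15) → (95.54,205.93) → (10.38,113.56) → (98.06,103.71) → (52.58,101.27) → (246.22,208.57) → (155.88,94.15). Closed: final G1 returns to the first vertex.

G21
G90
G00 X151.88 Y149.79
M3 S372
G1 X143.18 Y176.56 F1595
G1 X120.41 Y193.10 F1595
G1 X92.27 Y193.10 F1595
G1 X69.50 Y176.56 F1595
G1 X60.80 Y149.79 F1595
G1 X69.50 Y123.02 F1595
G1 X92.27 Y106.48 F1595
G1 X120.41 Y106.48 F1595
G1 X143.18 Y123.02 F1595
G1 X151.88 Y149.79 F1595
G00 X125.11 Y196.44
M3 S372
G1 X121.74 Y189.34 F1595
G1 X112.84 Y160.71 F1595
G1 X101.52 Y122.76 F1595
G1 X90.85 Y87.69 F1595
G1 X83.92 Y67.69 F1595
G00 X79.06 Y173.94
M3 S830
G1 X48.49 Y17.71 F1481
G1 X239.96 Y72.23 F1481
G1 X232.12 Y97.29 F1481
G1 X79.06 Y173.94 F1481
G00 X21.49 Y200.16
M3 S346
G1 X131.42 Y181.26 F2873
G1 X197.86 Y119.56 F2873
G1 X137.90 Y145.16 F2873
G00 X155.88 Y94.15
M3 S372
G1 X95.54 Y205.93 F1595
G1 X10.38 Y113.56 F1595
G1 X98.06 Y103.71 F1595
G1 X52.58 Y101.27 F1595
G1 X246.22 Y208.57 F1595
G1 X155.88 Y94.15 F1595
M5
G00 X0.00 Y0.00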